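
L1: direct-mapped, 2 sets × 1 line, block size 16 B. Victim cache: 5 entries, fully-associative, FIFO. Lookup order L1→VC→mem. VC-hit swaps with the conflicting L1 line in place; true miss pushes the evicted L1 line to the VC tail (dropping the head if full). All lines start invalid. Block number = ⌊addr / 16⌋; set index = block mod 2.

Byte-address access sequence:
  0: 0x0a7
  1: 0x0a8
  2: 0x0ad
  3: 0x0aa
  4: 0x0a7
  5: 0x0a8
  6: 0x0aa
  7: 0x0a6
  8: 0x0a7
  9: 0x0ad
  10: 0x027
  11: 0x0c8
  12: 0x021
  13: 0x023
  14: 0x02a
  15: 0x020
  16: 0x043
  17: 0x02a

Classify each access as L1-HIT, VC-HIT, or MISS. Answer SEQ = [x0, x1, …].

#0 0xa7→b10/s0 MISS; vc=[]
#1 0xa8→b10/s0 L1-HIT; vc=[]
#2 0xad→b10/s0 L1-HIT; vc=[]
#3 0xaa→b10/s0 L1-HIT; vc=[]
#4 0xa7→b10/s0 L1-HIT; vc=[]
#5 0xa8→b10/s0 L1-HIT; vc=[]
#6 0xaa→b10/s0 L1-HIT; vc=[]
#7 0xa6→b10/s0 L1-HIT; vc=[]
#8 0xa7→b10/s0 L1-HIT; vc=[]
#9 0xad→b10/s0 L1-HIT; vc=[]
#10 0x27→b2/s0 MISS; vc=[10]
#11 0xc8→b12/s0 MISS; vc=[10,2]
#12 0x21→b2/s0 VC-HIT; vc=[10,12]
#13 0x23→b2/s0 L1-HIT; vc=[10,12]
#14 0x2a→b2/s0 L1-HIT; vc=[10,12]
#15 0x20→b2/s0 L1-HIT; vc=[10,12]
#16 0x43→b4/s0 MISS; vc=[10,12,2]
#17 0x2a→b2/s0 VC-HIT; vc=[10,12,4]

SEQ = [MISS, L1-HIT, L1-HIT, L1-HIT, L1-HIT, L1-HIT, L1-HIT, L1-HIT, L1-HIT, L1-HIT, MISS, MISS, VC-HIT, L1-HIT, L1-HIT, L1-HIT, MISS, VC-HIT]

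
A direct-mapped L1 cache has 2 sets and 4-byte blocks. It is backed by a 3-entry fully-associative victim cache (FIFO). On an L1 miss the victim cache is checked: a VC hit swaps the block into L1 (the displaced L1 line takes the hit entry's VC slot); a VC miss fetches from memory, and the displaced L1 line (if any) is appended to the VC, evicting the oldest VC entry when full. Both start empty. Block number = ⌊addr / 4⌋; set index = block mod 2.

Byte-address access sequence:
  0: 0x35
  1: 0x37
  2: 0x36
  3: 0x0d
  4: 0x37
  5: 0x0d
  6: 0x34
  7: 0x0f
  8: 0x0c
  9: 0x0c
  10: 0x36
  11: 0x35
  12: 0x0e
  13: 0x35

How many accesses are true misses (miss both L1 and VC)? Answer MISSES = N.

MISSES = 2

0: 0x35 (blk 13, set 1) → MISS  vc=[]
1: 0x37 (blk 13, set 1) → L1-HIT  vc=[]
2: 0x36 (blk 13, set 1) → L1-HIT  vc=[]
3: 0xd (blk 3, set 1) → MISS  vc=[13]
4: 0x37 (blk 13, set 1) → VC-HIT  vc=[3]
5: 0xd (blk 3, set 1) → VC-HIT  vc=[13]
6: 0x34 (blk 13, set 1) → VC-HIT  vc=[3]
7: 0xf (blk 3, set 1) → VC-HIT  vc=[13]
8: 0xc (blk 3, set 1) → L1-HIT  vc=[13]
9: 0xc (blk 3, set 1) → L1-HIT  vc=[13]
10: 0x36 (blk 13, set 1) → VC-HIT  vc=[3]
11: 0x35 (blk 13, set 1) → L1-HIT  vc=[3]
12: 0xe (blk 3, set 1) → VC-HIT  vc=[13]
13: 0x35 (blk 13, set 1) → VC-HIT  vc=[3]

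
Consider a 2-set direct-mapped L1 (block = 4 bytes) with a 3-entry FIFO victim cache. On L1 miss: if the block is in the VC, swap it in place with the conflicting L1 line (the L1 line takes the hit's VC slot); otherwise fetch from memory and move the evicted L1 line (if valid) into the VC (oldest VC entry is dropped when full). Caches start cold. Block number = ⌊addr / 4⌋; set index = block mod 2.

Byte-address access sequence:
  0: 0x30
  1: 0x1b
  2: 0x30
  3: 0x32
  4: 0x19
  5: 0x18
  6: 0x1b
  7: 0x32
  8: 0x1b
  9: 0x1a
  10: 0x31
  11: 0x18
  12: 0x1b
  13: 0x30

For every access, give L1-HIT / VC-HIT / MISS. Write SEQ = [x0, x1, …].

0: 0x30 (blk 12, set 0) → MISS  vc=[]
1: 0x1b (blk 6, set 0) → MISS  vc=[12]
2: 0x30 (blk 12, set 0) → VC-HIT  vc=[6]
3: 0x32 (blk 12, set 0) → L1-HIT  vc=[6]
4: 0x19 (blk 6, set 0) → VC-HIT  vc=[12]
5: 0x18 (blk 6, set 0) → L1-HIT  vc=[12]
6: 0x1b (blk 6, set 0) → L1-HIT  vc=[12]
7: 0x32 (blk 12, set 0) → VC-HIT  vc=[6]
8: 0x1b (blk 6, set 0) → VC-HIT  vc=[12]
9: 0x1a (blk 6, set 0) → L1-HIT  vc=[12]
10: 0x31 (blk 12, set 0) → VC-HIT  vc=[6]
11: 0x18 (blk 6, set 0) → VC-HIT  vc=[12]
12: 0x1b (blk 6, set 0) → L1-HIT  vc=[12]
13: 0x30 (blk 12, set 0) → VC-HIT  vc=[6]

SEQ = [MISS, MISS, VC-HIT, L1-HIT, VC-HIT, L1-HIT, L1-HIT, VC-HIT, VC-HIT, L1-HIT, VC-HIT, VC-HIT, L1-HIT, VC-HIT]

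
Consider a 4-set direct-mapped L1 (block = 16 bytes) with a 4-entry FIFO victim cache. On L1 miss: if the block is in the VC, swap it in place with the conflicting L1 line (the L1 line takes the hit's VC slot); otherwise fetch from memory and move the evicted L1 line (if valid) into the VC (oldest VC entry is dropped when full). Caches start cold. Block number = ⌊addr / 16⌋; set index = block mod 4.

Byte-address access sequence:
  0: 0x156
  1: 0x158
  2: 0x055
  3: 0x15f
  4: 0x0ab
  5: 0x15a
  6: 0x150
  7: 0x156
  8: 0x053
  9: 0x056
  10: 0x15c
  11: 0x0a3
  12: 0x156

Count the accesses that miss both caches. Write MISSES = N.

MISSES = 3

  [0] addr=0x156 blk=21 s=1: MISS | VC []
  [1] addr=0x158 blk=21 s=1: L1-HIT | VC []
  [2] addr=0x55 blk=5 s=1: MISS | VC [21]
  [3] addr=0x15f blk=21 s=1: VC-HIT | VC [5]
  [4] addr=0xab blk=10 s=2: MISS | VC [5]
  [5] addr=0x15a blk=21 s=1: L1-HIT | VC [5]
  [6] addr=0x150 blk=21 s=1: L1-HIT | VC [5]
  [7] addr=0x156 blk=21 s=1: L1-HIT | VC [5]
  [8] addr=0x53 blk=5 s=1: VC-HIT | VC [21]
  [9] addr=0x56 blk=5 s=1: L1-HIT | VC [21]
  [10] addr=0x15c blk=21 s=1: VC-HIT | VC [5]
  [11] addr=0xa3 blk=10 s=2: L1-HIT | VC [5]
  [12] addr=0x156 blk=21 s=1: L1-HIT | VC [5]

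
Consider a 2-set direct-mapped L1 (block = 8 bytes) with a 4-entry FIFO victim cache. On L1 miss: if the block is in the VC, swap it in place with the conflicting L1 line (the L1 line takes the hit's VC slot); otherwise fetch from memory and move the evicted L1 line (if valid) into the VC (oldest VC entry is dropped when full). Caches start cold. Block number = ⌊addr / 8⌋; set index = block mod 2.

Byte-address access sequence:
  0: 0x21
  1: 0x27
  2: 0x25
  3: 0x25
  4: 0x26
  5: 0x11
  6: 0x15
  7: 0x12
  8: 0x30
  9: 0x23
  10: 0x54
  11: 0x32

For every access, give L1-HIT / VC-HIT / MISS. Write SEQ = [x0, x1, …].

  [0] addr=0x21 blk=4 s=0: MISS | VC []
  [1] addr=0x27 blk=4 s=0: L1-HIT | VC []
  [2] addr=0x25 blk=4 s=0: L1-HIT | VC []
  [3] addr=0x25 blk=4 s=0: L1-HIT | VC []
  [4] addr=0x26 blk=4 s=0: L1-HIT | VC []
  [5] addr=0x11 blk=2 s=0: MISS | VC [4]
  [6] addr=0x15 blk=2 s=0: L1-HIT | VC [4]
  [7] addr=0x12 blk=2 s=0: L1-HIT | VC [4]
  [8] addr=0x30 blk=6 s=0: MISS | VC [4, 2]
  [9] addr=0x23 blk=4 s=0: VC-HIT | VC [6, 2]
  [10] addr=0x54 blk=10 s=0: MISS | VC [6, 2, 4]
  [11] addr=0x32 blk=6 s=0: VC-HIT | VC [10, 2, 4]

SEQ = [MISS, L1-HIT, L1-HIT, L1-HIT, L1-HIT, MISS, L1-HIT, L1-HIT, MISS, VC-HIT, MISS, VC-HIT]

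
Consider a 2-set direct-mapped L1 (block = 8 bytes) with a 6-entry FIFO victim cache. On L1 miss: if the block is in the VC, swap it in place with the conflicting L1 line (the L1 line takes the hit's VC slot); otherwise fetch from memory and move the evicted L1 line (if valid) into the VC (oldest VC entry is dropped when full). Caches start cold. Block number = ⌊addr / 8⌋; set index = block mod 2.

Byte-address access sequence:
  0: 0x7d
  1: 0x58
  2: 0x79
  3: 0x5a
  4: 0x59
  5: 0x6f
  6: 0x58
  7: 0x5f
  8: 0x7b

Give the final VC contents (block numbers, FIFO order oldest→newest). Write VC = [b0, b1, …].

VC = [11, 13]

  [0] addr=0x7d blk=15 s=1: MISS | VC []
  [1] addr=0x58 blk=11 s=1: MISS | VC [15]
  [2] addr=0x79 blk=15 s=1: VC-HIT | VC [11]
  [3] addr=0x5a blk=11 s=1: VC-HIT | VC [15]
  [4] addr=0x59 blk=11 s=1: L1-HIT | VC [15]
  [5] addr=0x6f blk=13 s=1: MISS | VC [15, 11]
  [6] addr=0x58 blk=11 s=1: VC-HIT | VC [15, 13]
  [7] addr=0x5f blk=11 s=1: L1-HIT | VC [15, 13]
  [8] addr=0x7b blk=15 s=1: VC-HIT | VC [11, 13]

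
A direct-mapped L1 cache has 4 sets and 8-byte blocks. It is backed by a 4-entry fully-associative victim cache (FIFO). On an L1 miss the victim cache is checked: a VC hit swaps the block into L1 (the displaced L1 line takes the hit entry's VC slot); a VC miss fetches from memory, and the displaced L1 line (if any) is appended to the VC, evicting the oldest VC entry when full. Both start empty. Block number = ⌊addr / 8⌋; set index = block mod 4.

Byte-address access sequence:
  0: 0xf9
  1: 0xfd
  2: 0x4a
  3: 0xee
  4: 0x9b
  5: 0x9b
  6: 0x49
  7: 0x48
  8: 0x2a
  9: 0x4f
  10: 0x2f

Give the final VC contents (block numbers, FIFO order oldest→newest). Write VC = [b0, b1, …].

0: 0xf9 (blk 31, set 3) → MISS  vc=[]
1: 0xfd (blk 31, set 3) → L1-HIT  vc=[]
2: 0x4a (blk 9, set 1) → MISS  vc=[]
3: 0xee (blk 29, set 1) → MISS  vc=[9]
4: 0x9b (blk 19, set 3) → MISS  vc=[9, 31]
5: 0x9b (blk 19, set 3) → L1-HIT  vc=[9, 31]
6: 0x49 (blk 9, set 1) → VC-HIT  vc=[29, 31]
7: 0x48 (blk 9, set 1) → L1-HIT  vc=[29, 31]
8: 0x2a (blk 5, set 1) → MISS  vc=[29, 31, 9]
9: 0x4f (blk 9, set 1) → VC-HIT  vc=[29, 31, 5]
10: 0x2f (blk 5, set 1) → VC-HIT  vc=[29, 31, 9]

VC = [29, 31, 9]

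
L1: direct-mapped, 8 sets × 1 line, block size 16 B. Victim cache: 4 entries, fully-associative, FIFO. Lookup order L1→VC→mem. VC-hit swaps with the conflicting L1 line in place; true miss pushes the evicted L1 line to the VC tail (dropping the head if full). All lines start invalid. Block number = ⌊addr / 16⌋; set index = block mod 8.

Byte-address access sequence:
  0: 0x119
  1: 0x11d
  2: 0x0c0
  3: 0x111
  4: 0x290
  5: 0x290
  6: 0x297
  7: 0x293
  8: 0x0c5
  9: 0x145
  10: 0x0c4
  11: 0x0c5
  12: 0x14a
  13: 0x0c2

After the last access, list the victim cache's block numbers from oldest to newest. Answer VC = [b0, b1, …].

VC = [17, 20]

  [0] addr=0x119 blk=17 s=1: MISS | VC []
  [1] addr=0x11d blk=17 s=1: L1-HIT | VC []
  [2] addr=0xc0 blk=12 s=4: MISS | VC []
  [3] addr=0x111 blk=17 s=1: L1-HIT | VC []
  [4] addr=0x290 blk=41 s=1: MISS | VC [17]
  [5] addr=0x290 blk=41 s=1: L1-HIT | VC [17]
  [6] addr=0x297 blk=41 s=1: L1-HIT | VC [17]
  [7] addr=0x293 blk=41 s=1: L1-HIT | VC [17]
  [8] addr=0xc5 blk=12 s=4: L1-HIT | VC [17]
  [9] addr=0x145 blk=20 s=4: MISS | VC [17, 12]
  [10] addr=0xc4 blk=12 s=4: VC-HIT | VC [17, 20]
  [11] addr=0xc5 blk=12 s=4: L1-HIT | VC [17, 20]
  [12] addr=0x14a blk=20 s=4: VC-HIT | VC [17, 12]
  [13] addr=0xc2 blk=12 s=4: VC-HIT | VC [17, 20]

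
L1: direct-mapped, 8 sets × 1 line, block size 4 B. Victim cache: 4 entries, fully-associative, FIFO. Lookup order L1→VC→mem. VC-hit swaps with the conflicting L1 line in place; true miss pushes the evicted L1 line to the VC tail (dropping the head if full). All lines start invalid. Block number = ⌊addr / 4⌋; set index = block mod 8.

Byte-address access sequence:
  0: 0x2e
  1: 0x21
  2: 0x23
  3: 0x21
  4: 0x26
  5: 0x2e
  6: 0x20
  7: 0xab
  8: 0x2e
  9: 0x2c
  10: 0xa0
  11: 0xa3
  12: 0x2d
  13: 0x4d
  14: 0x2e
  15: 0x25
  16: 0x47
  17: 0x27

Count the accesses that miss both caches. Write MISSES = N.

MISSES = 7

0: 0x2e (blk 11, set 3) → MISS  vc=[]
1: 0x21 (blk 8, set 0) → MISS  vc=[]
2: 0x23 (blk 8, set 0) → L1-HIT  vc=[]
3: 0x21 (blk 8, set 0) → L1-HIT  vc=[]
4: 0x26 (blk 9, set 1) → MISS  vc=[]
5: 0x2e (blk 11, set 3) → L1-HIT  vc=[]
6: 0x20 (blk 8, set 0) → L1-HIT  vc=[]
7: 0xab (blk 42, set 2) → MISS  vc=[]
8: 0x2e (blk 11, set 3) → L1-HIT  vc=[]
9: 0x2c (blk 11, set 3) → L1-HIT  vc=[]
10: 0xa0 (blk 40, set 0) → MISS  vc=[8]
11: 0xa3 (blk 40, set 0) → L1-HIT  vc=[8]
12: 0x2d (blk 11, set 3) → L1-HIT  vc=[8]
13: 0x4d (blk 19, set 3) → MISS  vc=[8, 11]
14: 0x2e (blk 11, set 3) → VC-HIT  vc=[8, 19]
15: 0x25 (blk 9, set 1) → L1-HIT  vc=[8, 19]
16: 0x47 (blk 17, set 1) → MISS  vc=[8, 19, 9]
17: 0x27 (blk 9, set 1) → VC-HIT  vc=[8, 19, 17]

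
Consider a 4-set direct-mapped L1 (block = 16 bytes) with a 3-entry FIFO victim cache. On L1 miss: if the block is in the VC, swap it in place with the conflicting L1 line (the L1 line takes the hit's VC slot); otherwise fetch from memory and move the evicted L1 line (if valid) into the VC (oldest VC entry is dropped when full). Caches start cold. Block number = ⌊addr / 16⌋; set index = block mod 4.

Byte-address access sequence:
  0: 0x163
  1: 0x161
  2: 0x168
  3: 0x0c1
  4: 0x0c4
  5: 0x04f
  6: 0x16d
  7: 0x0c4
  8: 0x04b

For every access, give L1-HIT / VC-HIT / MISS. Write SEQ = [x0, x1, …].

SEQ = [MISS, L1-HIT, L1-HIT, MISS, L1-HIT, MISS, L1-HIT, VC-HIT, VC-HIT]

#0 0x163→b22/s2 MISS; vc=[]
#1 0x161→b22/s2 L1-HIT; vc=[]
#2 0x168→b22/s2 L1-HIT; vc=[]
#3 0xc1→b12/s0 MISS; vc=[]
#4 0xc4→b12/s0 L1-HIT; vc=[]
#5 0x4f→b4/s0 MISS; vc=[12]
#6 0x16d→b22/s2 L1-HIT; vc=[12]
#7 0xc4→b12/s0 VC-HIT; vc=[4]
#8 0x4b→b4/s0 VC-HIT; vc=[12]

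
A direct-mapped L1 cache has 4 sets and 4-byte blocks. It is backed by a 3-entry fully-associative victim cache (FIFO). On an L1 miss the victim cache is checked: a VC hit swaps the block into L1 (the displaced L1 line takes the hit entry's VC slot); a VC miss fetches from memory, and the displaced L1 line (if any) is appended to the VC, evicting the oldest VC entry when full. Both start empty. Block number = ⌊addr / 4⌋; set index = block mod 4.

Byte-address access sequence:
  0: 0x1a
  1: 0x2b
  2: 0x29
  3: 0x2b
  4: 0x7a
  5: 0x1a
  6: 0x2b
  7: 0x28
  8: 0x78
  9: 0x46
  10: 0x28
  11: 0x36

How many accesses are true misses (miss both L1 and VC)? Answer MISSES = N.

  [0] addr=0x1a blk=6 s=2: MISS | VC []
  [1] addr=0x2b blk=10 s=2: MISS | VC [6]
  [2] addr=0x29 blk=10 s=2: L1-HIT | VC [6]
  [3] addr=0x2b blk=10 s=2: L1-HIT | VC [6]
  [4] addr=0x7a blk=30 s=2: MISS | VC [6, 10]
  [5] addr=0x1a blk=6 s=2: VC-HIT | VC [30, 10]
  [6] addr=0x2b blk=10 s=2: VC-HIT | VC [30, 6]
  [7] addr=0x28 blk=10 s=2: L1-HIT | VC [30, 6]
  [8] addr=0x78 blk=30 s=2: VC-HIT | VC [10, 6]
  [9] addr=0x46 blk=17 s=1: MISS | VC [10, 6]
  [10] addr=0x28 blk=10 s=2: VC-HIT | VC [30, 6]
  [11] addr=0x36 blk=13 s=1: MISS | VC [30, 6, 17]

MISSES = 5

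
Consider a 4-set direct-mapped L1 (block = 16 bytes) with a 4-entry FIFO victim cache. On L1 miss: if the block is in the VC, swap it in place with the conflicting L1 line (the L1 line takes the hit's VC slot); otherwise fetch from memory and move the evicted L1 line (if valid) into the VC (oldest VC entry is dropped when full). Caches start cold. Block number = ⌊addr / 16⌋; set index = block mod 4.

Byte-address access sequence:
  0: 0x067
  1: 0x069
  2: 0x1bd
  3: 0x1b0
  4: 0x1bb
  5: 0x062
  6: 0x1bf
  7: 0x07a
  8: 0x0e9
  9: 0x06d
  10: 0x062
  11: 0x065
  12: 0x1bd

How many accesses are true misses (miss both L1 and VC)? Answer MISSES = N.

  [0] addr=0x67 blk=6 s=2: MISS | VC []
  [1] addr=0x69 blk=6 s=2: L1-HIT | VC []
  [2] addr=0x1bd blk=27 s=3: MISS | VC []
  [3] addr=0x1b0 blk=27 s=3: L1-HIT | VC []
  [4] addr=0x1bb blk=27 s=3: L1-HIT | VC []
  [5] addr=0x62 blk=6 s=2: L1-HIT | VC []
  [6] addr=0x1bf blk=27 s=3: L1-HIT | VC []
  [7] addr=0x7a blk=7 s=3: MISS | VC [27]
  [8] addr=0xe9 blk=14 s=2: MISS | VC [27, 6]
  [9] addr=0x6d blk=6 s=2: VC-HIT | VC [27, 14]
  [10] addr=0x62 blk=6 s=2: L1-HIT | VC [27, 14]
  [11] addr=0x65 blk=6 s=2: L1-HIT | VC [27, 14]
  [12] addr=0x1bd blk=27 s=3: VC-HIT | VC [7, 14]

MISSES = 4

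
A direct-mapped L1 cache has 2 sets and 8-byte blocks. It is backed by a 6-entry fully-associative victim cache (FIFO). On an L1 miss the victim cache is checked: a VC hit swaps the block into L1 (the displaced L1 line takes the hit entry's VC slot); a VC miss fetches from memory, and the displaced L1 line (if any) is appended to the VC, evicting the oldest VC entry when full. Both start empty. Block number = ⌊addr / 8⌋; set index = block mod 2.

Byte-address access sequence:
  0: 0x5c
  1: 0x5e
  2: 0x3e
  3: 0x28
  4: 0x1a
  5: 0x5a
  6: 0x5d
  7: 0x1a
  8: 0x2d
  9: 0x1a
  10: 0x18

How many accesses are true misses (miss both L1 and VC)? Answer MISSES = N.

  [0] addr=0x5c blk=11 s=1: MISS | VC []
  [1] addr=0x5e blk=11 s=1: L1-HIT | VC []
  [2] addr=0x3e blk=7 s=1: MISS | VC [11]
  [3] addr=0x28 blk=5 s=1: MISS | VC [11, 7]
  [4] addr=0x1a blk=3 s=1: MISS | VC [11, 7, 5]
  [5] addr=0x5a blk=11 s=1: VC-HIT | VC [3, 7, 5]
  [6] addr=0x5d blk=11 s=1: L1-HIT | VC [3, 7, 5]
  [7] addr=0x1a blk=3 s=1: VC-HIT | VC [11, 7, 5]
  [8] addr=0x2d blk=5 s=1: VC-HIT | VC [11, 7, 3]
  [9] addr=0x1a blk=3 s=1: VC-HIT | VC [11, 7, 5]
  [10] addr=0x18 blk=3 s=1: L1-HIT | VC [11, 7, 5]

MISSES = 4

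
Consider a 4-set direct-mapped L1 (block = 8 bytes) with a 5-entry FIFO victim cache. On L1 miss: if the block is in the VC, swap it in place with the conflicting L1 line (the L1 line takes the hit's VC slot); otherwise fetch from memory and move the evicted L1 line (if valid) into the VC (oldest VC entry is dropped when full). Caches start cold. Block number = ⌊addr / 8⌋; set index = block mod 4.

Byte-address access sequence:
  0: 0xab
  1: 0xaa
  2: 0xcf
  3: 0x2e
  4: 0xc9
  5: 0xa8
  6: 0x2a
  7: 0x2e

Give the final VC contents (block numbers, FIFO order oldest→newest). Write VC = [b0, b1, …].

VC = [25, 21]

0: 0xab (blk 21, set 1) → MISS  vc=[]
1: 0xaa (blk 21, set 1) → L1-HIT  vc=[]
2: 0xcf (blk 25, set 1) → MISS  vc=[21]
3: 0x2e (blk 5, set 1) → MISS  vc=[21, 25]
4: 0xc9 (blk 25, set 1) → VC-HIT  vc=[21, 5]
5: 0xa8 (blk 21, set 1) → VC-HIT  vc=[25, 5]
6: 0x2a (blk 5, set 1) → VC-HIT  vc=[25, 21]
7: 0x2e (blk 5, set 1) → L1-HIT  vc=[25, 21]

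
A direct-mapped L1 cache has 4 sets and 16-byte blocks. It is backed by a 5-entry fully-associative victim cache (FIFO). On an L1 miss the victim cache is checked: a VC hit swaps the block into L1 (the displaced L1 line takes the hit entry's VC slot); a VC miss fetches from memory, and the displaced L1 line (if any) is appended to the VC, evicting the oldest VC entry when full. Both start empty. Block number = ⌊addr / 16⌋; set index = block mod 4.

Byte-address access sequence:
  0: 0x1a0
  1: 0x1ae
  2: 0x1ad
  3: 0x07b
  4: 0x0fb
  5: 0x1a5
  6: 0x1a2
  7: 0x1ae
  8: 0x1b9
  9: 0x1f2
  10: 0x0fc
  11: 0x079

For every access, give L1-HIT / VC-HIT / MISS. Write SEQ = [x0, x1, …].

SEQ = [MISS, L1-HIT, L1-HIT, MISS, MISS, L1-HIT, L1-HIT, L1-HIT, MISS, MISS, VC-HIT, VC-HIT]

  [0] addr=0x1a0 blk=26 s=2: MISS | VC []
  [1] addr=0x1ae blk=26 s=2: L1-HIT | VC []
  [2] addr=0x1ad blk=26 s=2: L1-HIT | VC []
  [3] addr=0x7b blk=7 s=3: MISS | VC []
  [4] addr=0xfb blk=15 s=3: MISS | VC [7]
  [5] addr=0x1a5 blk=26 s=2: L1-HIT | VC [7]
  [6] addr=0x1a2 blk=26 s=2: L1-HIT | VC [7]
  [7] addr=0x1ae blk=26 s=2: L1-HIT | VC [7]
  [8] addr=0x1b9 blk=27 s=3: MISS | VC [7, 15]
  [9] addr=0x1f2 blk=31 s=3: MISS | VC [7, 15, 27]
  [10] addr=0xfc blk=15 s=3: VC-HIT | VC [7, 31, 27]
  [11] addr=0x79 blk=7 s=3: VC-HIT | VC [15, 31, 27]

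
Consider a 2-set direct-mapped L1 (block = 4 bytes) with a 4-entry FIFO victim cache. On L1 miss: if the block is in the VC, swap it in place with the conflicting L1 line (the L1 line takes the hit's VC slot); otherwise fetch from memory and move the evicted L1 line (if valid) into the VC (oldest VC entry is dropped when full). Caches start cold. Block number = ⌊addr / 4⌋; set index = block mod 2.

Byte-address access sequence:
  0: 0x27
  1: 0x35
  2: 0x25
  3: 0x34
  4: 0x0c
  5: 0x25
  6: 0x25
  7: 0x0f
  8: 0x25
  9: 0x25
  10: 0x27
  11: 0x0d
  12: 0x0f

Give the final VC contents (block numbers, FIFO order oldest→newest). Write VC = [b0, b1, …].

0: 0x27 (blk 9, set 1) → MISS  vc=[]
1: 0x35 (blk 13, set 1) → MISS  vc=[9]
2: 0x25 (blk 9, set 1) → VC-HIT  vc=[13]
3: 0x34 (blk 13, set 1) → VC-HIT  vc=[9]
4: 0xc (blk 3, set 1) → MISS  vc=[9, 13]
5: 0x25 (blk 9, set 1) → VC-HIT  vc=[3, 13]
6: 0x25 (blk 9, set 1) → L1-HIT  vc=[3, 13]
7: 0xf (blk 3, set 1) → VC-HIT  vc=[9, 13]
8: 0x25 (blk 9, set 1) → VC-HIT  vc=[3, 13]
9: 0x25 (blk 9, set 1) → L1-HIT  vc=[3, 13]
10: 0x27 (blk 9, set 1) → L1-HIT  vc=[3, 13]
11: 0xd (blk 3, set 1) → VC-HIT  vc=[9, 13]
12: 0xf (blk 3, set 1) → L1-HIT  vc=[9, 13]

VC = [9, 13]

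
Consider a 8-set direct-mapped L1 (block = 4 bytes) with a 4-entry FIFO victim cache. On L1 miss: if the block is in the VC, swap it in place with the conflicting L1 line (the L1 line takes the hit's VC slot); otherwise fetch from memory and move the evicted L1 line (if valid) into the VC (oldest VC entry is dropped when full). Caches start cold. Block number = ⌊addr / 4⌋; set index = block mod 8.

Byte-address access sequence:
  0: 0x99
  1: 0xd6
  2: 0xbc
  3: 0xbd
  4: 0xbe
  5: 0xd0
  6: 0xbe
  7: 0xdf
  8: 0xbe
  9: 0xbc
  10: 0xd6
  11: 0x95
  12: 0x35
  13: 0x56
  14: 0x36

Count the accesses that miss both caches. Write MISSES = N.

  [0] addr=0x99 blk=38 s=6: MISS | VC []
  [1] addr=0xd6 blk=53 s=5: MISS | VC []
  [2] addr=0xbc blk=47 s=7: MISS | VC []
  [3] addr=0xbd blk=47 s=7: L1-HIT | VC []
  [4] addr=0xbe blk=47 s=7: L1-HIT | VC []
  [5] addr=0xd0 blk=52 s=4: MISS | VC []
  [6] addr=0xbe blk=47 s=7: L1-HIT | VC []
  [7] addr=0xdf blk=55 s=7: MISS | VC [47]
  [8] addr=0xbe blk=47 s=7: VC-HIT | VC [55]
  [9] addr=0xbc blk=47 s=7: L1-HIT | VC [55]
  [10] addr=0xd6 blk=53 s=5: L1-HIT | VC [55]
  [11] addr=0x95 blk=37 s=5: MISS | VC [55, 53]
  [12] addr=0x35 blk=13 s=5: MISS | VC [55, 53, 37]
  [13] addr=0x56 blk=21 s=5: MISS | VC [55, 53, 37, 13]
  [14] addr=0x36 blk=13 s=5: VC-HIT | VC [55, 53, 37, 21]

MISSES = 8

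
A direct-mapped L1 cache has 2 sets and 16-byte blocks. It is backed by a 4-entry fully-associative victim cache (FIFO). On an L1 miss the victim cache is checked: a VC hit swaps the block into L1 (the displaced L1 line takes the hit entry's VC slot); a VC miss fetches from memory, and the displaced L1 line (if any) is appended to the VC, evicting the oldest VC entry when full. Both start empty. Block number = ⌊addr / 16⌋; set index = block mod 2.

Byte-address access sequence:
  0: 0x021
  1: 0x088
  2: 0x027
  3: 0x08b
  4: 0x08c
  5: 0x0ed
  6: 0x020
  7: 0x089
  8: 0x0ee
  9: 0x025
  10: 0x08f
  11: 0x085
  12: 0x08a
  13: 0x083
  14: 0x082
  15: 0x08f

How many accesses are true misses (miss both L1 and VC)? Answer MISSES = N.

0: 0x21 (blk 2, set 0) → MISS  vc=[]
1: 0x88 (blk 8, set 0) → MISS  vc=[2]
2: 0x27 (blk 2, set 0) → VC-HIT  vc=[8]
3: 0x8b (blk 8, set 0) → VC-HIT  vc=[2]
4: 0x8c (blk 8, set 0) → L1-HIT  vc=[2]
5: 0xed (blk 14, set 0) → MISS  vc=[2, 8]
6: 0x20 (blk 2, set 0) → VC-HIT  vc=[14, 8]
7: 0x89 (blk 8, set 0) → VC-HIT  vc=[14, 2]
8: 0xee (blk 14, set 0) → VC-HIT  vc=[8, 2]
9: 0x25 (blk 2, set 0) → VC-HIT  vc=[8, 14]
10: 0x8f (blk 8, set 0) → VC-HIT  vc=[2, 14]
11: 0x85 (blk 8, set 0) → L1-HIT  vc=[2, 14]
12: 0x8a (blk 8, set 0) → L1-HIT  vc=[2, 14]
13: 0x83 (blk 8, set 0) → L1-HIT  vc=[2, 14]
14: 0x82 (blk 8, set 0) → L1-HIT  vc=[2, 14]
15: 0x8f (blk 8, set 0) → L1-HIT  vc=[2, 14]

MISSES = 3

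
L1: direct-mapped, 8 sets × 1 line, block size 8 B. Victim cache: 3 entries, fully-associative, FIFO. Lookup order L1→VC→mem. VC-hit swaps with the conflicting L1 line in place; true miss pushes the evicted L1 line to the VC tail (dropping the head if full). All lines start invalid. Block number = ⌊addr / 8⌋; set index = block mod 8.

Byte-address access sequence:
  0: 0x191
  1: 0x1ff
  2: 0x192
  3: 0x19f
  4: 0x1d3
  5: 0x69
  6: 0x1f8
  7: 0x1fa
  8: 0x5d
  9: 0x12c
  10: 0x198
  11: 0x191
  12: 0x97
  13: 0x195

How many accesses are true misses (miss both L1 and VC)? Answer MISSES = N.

  [0] addr=0x191 blk=50 s=2: MISS | VC []
  [1] addr=0x1ff blk=63 s=7: MISS | VC []
  [2] addr=0x192 blk=50 s=2: L1-HIT | VC []
  [3] addr=0x19f blk=51 s=3: MISS | VC []
  [4] addr=0x1d3 blk=58 s=2: MISS | VC [50]
  [5] addr=0x69 blk=13 s=5: MISS | VC [50]
  [6] addr=0x1f8 blk=63 s=7: L1-HIT | VC [50]
  [7] addr=0x1fa blk=63 s=7: L1-HIT | VC [50]
  [8] addr=0x5d blk=11 s=3: MISS | VC [50, 51]
  [9] addr=0x12c blk=37 s=5: MISS | VC [50, 51, 13]
  [10] addr=0x198 blk=51 s=3: VC-HIT | VC [50, 11, 13]
  [11] addr=0x191 blk=50 s=2: VC-HIT | VC [58, 11, 13]
  [12] addr=0x97 blk=18 s=2: MISS | VC [11, 13, 50]
  [13] addr=0x195 blk=50 s=2: VC-HIT | VC [11, 13, 18]

MISSES = 8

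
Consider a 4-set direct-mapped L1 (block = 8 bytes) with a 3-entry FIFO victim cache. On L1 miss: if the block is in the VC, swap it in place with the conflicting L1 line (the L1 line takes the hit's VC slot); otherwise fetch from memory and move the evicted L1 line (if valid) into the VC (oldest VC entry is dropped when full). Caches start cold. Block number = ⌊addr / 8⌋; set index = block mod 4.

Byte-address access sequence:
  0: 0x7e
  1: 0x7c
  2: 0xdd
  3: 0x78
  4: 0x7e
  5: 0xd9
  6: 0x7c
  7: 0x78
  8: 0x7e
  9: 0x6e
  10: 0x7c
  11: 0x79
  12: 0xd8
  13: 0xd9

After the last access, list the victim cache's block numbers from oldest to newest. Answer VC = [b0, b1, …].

VC = [15]

  [0] addr=0x7e blk=15 s=3: MISS | VC []
  [1] addr=0x7c blk=15 s=3: L1-HIT | VC []
  [2] addr=0xdd blk=27 s=3: MISS | VC [15]
  [3] addr=0x78 blk=15 s=3: VC-HIT | VC [27]
  [4] addr=0x7e blk=15 s=3: L1-HIT | VC [27]
  [5] addr=0xd9 blk=27 s=3: VC-HIT | VC [15]
  [6] addr=0x7c blk=15 s=3: VC-HIT | VC [27]
  [7] addr=0x78 blk=15 s=3: L1-HIT | VC [27]
  [8] addr=0x7e blk=15 s=3: L1-HIT | VC [27]
  [9] addr=0x6e blk=13 s=1: MISS | VC [27]
  [10] addr=0x7c blk=15 s=3: L1-HIT | VC [27]
  [11] addr=0x79 blk=15 s=3: L1-HIT | VC [27]
  [12] addr=0xd8 blk=27 s=3: VC-HIT | VC [15]
  [13] addr=0xd9 blk=27 s=3: L1-HIT | VC [15]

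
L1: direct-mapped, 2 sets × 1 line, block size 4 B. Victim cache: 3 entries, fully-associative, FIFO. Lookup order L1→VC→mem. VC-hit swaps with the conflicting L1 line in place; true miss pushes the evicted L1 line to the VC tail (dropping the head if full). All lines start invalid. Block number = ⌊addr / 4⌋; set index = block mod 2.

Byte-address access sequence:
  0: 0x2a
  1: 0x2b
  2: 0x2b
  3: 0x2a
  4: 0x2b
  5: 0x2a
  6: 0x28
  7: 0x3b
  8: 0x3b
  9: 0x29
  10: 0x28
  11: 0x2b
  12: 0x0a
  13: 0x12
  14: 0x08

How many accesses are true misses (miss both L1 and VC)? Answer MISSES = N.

MISSES = 4

  [0] addr=0x2a blk=10 s=0: MISS | VC []
  [1] addr=0x2b blk=10 s=0: L1-HIT | VC []
  [2] addr=0x2b blk=10 s=0: L1-HIT | VC []
  [3] addr=0x2a blk=10 s=0: L1-HIT | VC []
  [4] addr=0x2b blk=10 s=0: L1-HIT | VC []
  [5] addr=0x2a blk=10 s=0: L1-HIT | VC []
  [6] addr=0x28 blk=10 s=0: L1-HIT | VC []
  [7] addr=0x3b blk=14 s=0: MISS | VC [10]
  [8] addr=0x3b blk=14 s=0: L1-HIT | VC [10]
  [9] addr=0x29 blk=10 s=0: VC-HIT | VC [14]
  [10] addr=0x28 blk=10 s=0: L1-HIT | VC [14]
  [11] addr=0x2b blk=10 s=0: L1-HIT | VC [14]
  [12] addr=0xa blk=2 s=0: MISS | VC [14, 10]
  [13] addr=0x12 blk=4 s=0: MISS | VC [14, 10, 2]
  [14] addr=0x8 blk=2 s=0: VC-HIT | VC [14, 10, 4]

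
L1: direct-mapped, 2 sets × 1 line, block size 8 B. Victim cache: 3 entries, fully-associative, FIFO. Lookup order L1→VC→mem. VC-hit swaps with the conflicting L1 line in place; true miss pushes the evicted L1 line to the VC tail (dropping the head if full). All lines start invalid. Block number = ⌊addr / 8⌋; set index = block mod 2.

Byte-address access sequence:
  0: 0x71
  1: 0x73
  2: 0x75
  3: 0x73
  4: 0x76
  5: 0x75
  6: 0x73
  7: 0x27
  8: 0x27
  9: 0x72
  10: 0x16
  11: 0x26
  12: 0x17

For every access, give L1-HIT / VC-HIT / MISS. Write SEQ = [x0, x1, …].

SEQ = [MISS, L1-HIT, L1-HIT, L1-HIT, L1-HIT, L1-HIT, L1-HIT, MISS, L1-HIT, VC-HIT, MISS, VC-HIT, VC-HIT]

#0 0x71→b14/s0 MISS; vc=[]
#1 0x73→b14/s0 L1-HIT; vc=[]
#2 0x75→b14/s0 L1-HIT; vc=[]
#3 0x73→b14/s0 L1-HIT; vc=[]
#4 0x76→b14/s0 L1-HIT; vc=[]
#5 0x75→b14/s0 L1-HIT; vc=[]
#6 0x73→b14/s0 L1-HIT; vc=[]
#7 0x27→b4/s0 MISS; vc=[14]
#8 0x27→b4/s0 L1-HIT; vc=[14]
#9 0x72→b14/s0 VC-HIT; vc=[4]
#10 0x16→b2/s0 MISS; vc=[4,14]
#11 0x26→b4/s0 VC-HIT; vc=[2,14]
#12 0x17→b2/s0 VC-HIT; vc=[4,14]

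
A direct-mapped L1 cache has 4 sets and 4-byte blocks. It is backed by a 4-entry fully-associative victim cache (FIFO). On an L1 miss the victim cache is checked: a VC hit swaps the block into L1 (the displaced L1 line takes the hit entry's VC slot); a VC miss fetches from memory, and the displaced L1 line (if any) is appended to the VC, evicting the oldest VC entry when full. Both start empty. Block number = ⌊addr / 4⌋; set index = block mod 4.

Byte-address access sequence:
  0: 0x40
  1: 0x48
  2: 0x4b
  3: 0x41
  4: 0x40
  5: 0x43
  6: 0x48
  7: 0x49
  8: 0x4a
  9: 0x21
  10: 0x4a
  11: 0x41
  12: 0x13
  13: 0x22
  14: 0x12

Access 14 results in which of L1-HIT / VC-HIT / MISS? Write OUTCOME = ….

0: 0x40 (blk 16, set 0) → MISS  vc=[]
1: 0x48 (blk 18, set 2) → MISS  vc=[]
2: 0x4b (blk 18, set 2) → L1-HIT  vc=[]
3: 0x41 (blk 16, set 0) → L1-HIT  vc=[]
4: 0x40 (blk 16, set 0) → L1-HIT  vc=[]
5: 0x43 (blk 16, set 0) → L1-HIT  vc=[]
6: 0x48 (blk 18, set 2) → L1-HIT  vc=[]
7: 0x49 (blk 18, set 2) → L1-HIT  vc=[]
8: 0x4a (blk 18, set 2) → L1-HIT  vc=[]
9: 0x21 (blk 8, set 0) → MISS  vc=[16]
10: 0x4a (blk 18, set 2) → L1-HIT  vc=[16]
11: 0x41 (blk 16, set 0) → VC-HIT  vc=[8]
12: 0x13 (blk 4, set 0) → MISS  vc=[8, 16]
13: 0x22 (blk 8, set 0) → VC-HIT  vc=[4, 16]
14: 0x12 (blk 4, set 0) → VC-HIT  vc=[8, 16]

OUTCOME = VC-HIT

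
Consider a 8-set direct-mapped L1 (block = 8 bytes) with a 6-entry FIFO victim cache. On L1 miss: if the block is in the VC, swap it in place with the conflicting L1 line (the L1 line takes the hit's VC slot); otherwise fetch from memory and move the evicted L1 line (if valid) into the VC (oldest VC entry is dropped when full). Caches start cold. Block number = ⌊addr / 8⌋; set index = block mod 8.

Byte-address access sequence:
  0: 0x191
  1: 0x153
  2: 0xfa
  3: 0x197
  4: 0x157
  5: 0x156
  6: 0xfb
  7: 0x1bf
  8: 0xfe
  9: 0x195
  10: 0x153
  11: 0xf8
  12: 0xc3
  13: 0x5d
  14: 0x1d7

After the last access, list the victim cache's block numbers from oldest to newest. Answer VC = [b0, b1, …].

VC = [50, 55, 42]

0: 0x191 (blk 50, set 2) → MISS  vc=[]
1: 0x153 (blk 42, set 2) → MISS  vc=[50]
2: 0xfa (blk 31, set 7) → MISS  vc=[50]
3: 0x197 (blk 50, set 2) → VC-HIT  vc=[42]
4: 0x157 (blk 42, set 2) → VC-HIT  vc=[50]
5: 0x156 (blk 42, set 2) → L1-HIT  vc=[50]
6: 0xfb (blk 31, set 7) → L1-HIT  vc=[50]
7: 0x1bf (blk 55, set 7) → MISS  vc=[50, 31]
8: 0xfe (blk 31, set 7) → VC-HIT  vc=[50, 55]
9: 0x195 (blk 50, set 2) → VC-HIT  vc=[42, 55]
10: 0x153 (blk 42, set 2) → VC-HIT  vc=[50, 55]
11: 0xf8 (blk 31, set 7) → L1-HIT  vc=[50, 55]
12: 0xc3 (blk 24, set 0) → MISS  vc=[50, 55]
13: 0x5d (blk 11, set 3) → MISS  vc=[50, 55]
14: 0x1d7 (blk 58, set 2) → MISS  vc=[50, 55, 42]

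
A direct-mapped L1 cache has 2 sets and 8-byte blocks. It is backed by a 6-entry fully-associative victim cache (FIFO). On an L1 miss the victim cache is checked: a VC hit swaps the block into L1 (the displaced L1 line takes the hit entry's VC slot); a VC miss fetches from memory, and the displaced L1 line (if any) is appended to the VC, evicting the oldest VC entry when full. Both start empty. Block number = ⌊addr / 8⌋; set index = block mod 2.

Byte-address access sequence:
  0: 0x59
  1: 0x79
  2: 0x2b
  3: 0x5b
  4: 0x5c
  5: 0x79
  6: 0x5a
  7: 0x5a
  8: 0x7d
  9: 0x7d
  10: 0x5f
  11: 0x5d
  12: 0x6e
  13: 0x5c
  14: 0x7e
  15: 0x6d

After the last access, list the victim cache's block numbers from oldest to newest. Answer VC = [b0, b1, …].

0: 0x59 (blk 11, set 1) → MISS  vc=[]
1: 0x79 (blk 15, set 1) → MISS  vc=[11]
2: 0x2b (blk 5, set 1) → MISS  vc=[11, 15]
3: 0x5b (blk 11, set 1) → VC-HIT  vc=[5, 15]
4: 0x5c (blk 11, set 1) → L1-HIT  vc=[5, 15]
5: 0x79 (blk 15, set 1) → VC-HIT  vc=[5, 11]
6: 0x5a (blk 11, set 1) → VC-HIT  vc=[5, 15]
7: 0x5a (blk 11, set 1) → L1-HIT  vc=[5, 15]
8: 0x7d (blk 15, set 1) → VC-HIT  vc=[5, 11]
9: 0x7d (blk 15, set 1) → L1-HIT  vc=[5, 11]
10: 0x5f (blk 11, set 1) → VC-HIT  vc=[5, 15]
11: 0x5d (blk 11, set 1) → L1-HIT  vc=[5, 15]
12: 0x6e (blk 13, set 1) → MISS  vc=[5, 15, 11]
13: 0x5c (blk 11, set 1) → VC-HIT  vc=[5, 15, 13]
14: 0x7e (blk 15, set 1) → VC-HIT  vc=[5, 11, 13]
15: 0x6d (blk 13, set 1) → VC-HIT  vc=[5, 11, 15]

VC = [5, 11, 15]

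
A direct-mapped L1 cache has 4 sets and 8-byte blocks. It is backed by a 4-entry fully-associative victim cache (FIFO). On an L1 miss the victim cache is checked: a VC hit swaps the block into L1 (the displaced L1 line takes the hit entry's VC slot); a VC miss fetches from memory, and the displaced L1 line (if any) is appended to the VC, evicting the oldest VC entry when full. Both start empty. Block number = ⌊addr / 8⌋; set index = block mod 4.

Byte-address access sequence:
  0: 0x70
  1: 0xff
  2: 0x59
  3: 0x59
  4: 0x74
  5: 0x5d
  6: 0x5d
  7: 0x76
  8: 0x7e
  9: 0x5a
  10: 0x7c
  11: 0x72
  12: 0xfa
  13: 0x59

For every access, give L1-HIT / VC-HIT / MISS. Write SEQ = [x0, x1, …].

0: 0x70 (blk 14, set 2) → MISS  vc=[]
1: 0xff (blk 31, set 3) → MISS  vc=[]
2: 0x59 (blk 11, set 3) → MISS  vc=[31]
3: 0x59 (blk 11, set 3) → L1-HIT  vc=[31]
4: 0x74 (blk 14, set 2) → L1-HIT  vc=[31]
5: 0x5d (blk 11, set 3) → L1-HIT  vc=[31]
6: 0x5d (blk 11, set 3) → L1-HIT  vc=[31]
7: 0x76 (blk 14, set 2) → L1-HIT  vc=[31]
8: 0x7e (blk 15, set 3) → MISS  vc=[31, 11]
9: 0x5a (blk 11, set 3) → VC-HIT  vc=[31, 15]
10: 0x7c (blk 15, set 3) → VC-HIT  vc=[31, 11]
11: 0x72 (blk 14, set 2) → L1-HIT  vc=[31, 11]
12: 0xfa (blk 31, set 3) → VC-HIT  vc=[15, 11]
13: 0x59 (blk 11, set 3) → VC-HIT  vc=[15, 31]

SEQ = [MISS, MISS, MISS, L1-HIT, L1-HIT, L1-HIT, L1-HIT, L1-HIT, MISS, VC-HIT, VC-HIT, L1-HIT, VC-HIT, VC-HIT]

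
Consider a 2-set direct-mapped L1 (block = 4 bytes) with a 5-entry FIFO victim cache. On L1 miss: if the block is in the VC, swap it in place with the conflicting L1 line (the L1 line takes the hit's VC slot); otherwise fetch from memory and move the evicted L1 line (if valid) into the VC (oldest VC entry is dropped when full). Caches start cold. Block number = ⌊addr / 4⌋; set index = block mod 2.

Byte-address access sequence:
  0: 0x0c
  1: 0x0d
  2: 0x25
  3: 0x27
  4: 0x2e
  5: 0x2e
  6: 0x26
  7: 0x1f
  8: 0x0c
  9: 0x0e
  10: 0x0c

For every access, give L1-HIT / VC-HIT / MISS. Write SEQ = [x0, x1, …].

  [0] addr=0xc blk=3 s=1: MISS | VC []
  [1] addr=0xd blk=3 s=1: L1-HIT | VC []
  [2] addr=0x25 blk=9 s=1: MISS | VC [3]
  [3] addr=0x27 blk=9 s=1: L1-HIT | VC [3]
  [4] addr=0x2e blk=11 s=1: MISS | VC [3, 9]
  [5] addr=0x2e blk=11 s=1: L1-HIT | VC [3, 9]
  [6] addr=0x26 blk=9 s=1: VC-HIT | VC [3, 11]
  [7] addr=0x1f blk=7 s=1: MISS | VC [3, 11, 9]
  [8] addr=0xc blk=3 s=1: VC-HIT | VC [7, 11, 9]
  [9] addr=0xe blk=3 s=1: L1-HIT | VC [7, 11, 9]
  [10] addr=0xc blk=3 s=1: L1-HIT | VC [7, 11, 9]

SEQ = [MISS, L1-HIT, MISS, L1-HIT, MISS, L1-HIT, VC-HIT, MISS, VC-HIT, L1-HIT, L1-HIT]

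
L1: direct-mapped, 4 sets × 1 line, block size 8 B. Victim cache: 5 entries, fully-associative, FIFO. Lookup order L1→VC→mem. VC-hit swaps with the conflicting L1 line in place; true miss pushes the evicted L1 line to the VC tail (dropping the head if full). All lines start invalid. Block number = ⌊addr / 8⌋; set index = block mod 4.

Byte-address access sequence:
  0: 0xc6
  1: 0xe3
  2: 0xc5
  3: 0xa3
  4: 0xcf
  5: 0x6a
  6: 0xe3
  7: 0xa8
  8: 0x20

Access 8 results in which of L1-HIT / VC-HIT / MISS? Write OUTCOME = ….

OUTCOME = MISS

#0 0xc6→b24/s0 MISS; vc=[]
#1 0xe3→b28/s0 MISS; vc=[24]
#2 0xc5→b24/s0 VC-HIT; vc=[28]
#3 0xa3→b20/s0 MISS; vc=[28,24]
#4 0xcf→b25/s1 MISS; vc=[28,24]
#5 0x6a→b13/s1 MISS; vc=[28,24,25]
#6 0xe3→b28/s0 VC-HIT; vc=[20,24,25]
#7 0xa8→b21/s1 MISS; vc=[20,24,25,13]
#8 0x20→b4/s0 MISS; vc=[20,24,25,13,28]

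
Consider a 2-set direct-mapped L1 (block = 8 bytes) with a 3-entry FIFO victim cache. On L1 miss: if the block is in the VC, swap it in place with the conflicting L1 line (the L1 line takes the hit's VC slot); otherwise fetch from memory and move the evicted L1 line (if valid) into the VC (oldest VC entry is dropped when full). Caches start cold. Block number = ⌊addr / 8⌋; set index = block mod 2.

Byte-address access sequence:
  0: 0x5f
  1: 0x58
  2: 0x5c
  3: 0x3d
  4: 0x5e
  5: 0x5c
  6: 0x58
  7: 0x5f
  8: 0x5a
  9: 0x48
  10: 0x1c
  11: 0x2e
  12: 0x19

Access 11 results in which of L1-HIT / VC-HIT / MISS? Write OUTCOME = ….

OUTCOME = MISS

0: 0x5f (blk 11, set 1) → MISS  vc=[]
1: 0x58 (blk 11, set 1) → L1-HIT  vc=[]
2: 0x5c (blk 11, set 1) → L1-HIT  vc=[]
3: 0x3d (blk 7, set 1) → MISS  vc=[11]
4: 0x5e (blk 11, set 1) → VC-HIT  vc=[7]
5: 0x5c (blk 11, set 1) → L1-HIT  vc=[7]
6: 0x58 (blk 11, set 1) → L1-HIT  vc=[7]
7: 0x5f (blk 11, set 1) → L1-HIT  vc=[7]
8: 0x5a (blk 11, set 1) → L1-HIT  vc=[7]
9: 0x48 (blk 9, set 1) → MISS  vc=[7, 11]
10: 0x1c (blk 3, set 1) → MISS  vc=[7, 11, 9]
11: 0x2e (blk 5, set 1) → MISS  vc=[11, 9, 3]
12: 0x19 (blk 3, set 1) → VC-HIT  vc=[11, 9, 5]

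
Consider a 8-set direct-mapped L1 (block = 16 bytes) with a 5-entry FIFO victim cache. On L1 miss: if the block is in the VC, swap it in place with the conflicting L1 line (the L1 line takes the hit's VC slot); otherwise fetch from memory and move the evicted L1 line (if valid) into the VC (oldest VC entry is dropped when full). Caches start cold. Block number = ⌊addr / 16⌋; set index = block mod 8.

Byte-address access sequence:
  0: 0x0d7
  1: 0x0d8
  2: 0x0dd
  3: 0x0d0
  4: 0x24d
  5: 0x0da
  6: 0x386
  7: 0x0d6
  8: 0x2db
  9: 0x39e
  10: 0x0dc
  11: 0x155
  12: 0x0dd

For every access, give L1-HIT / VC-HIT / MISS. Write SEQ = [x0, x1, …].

#0 0xd7→b13/s5 MISS; vc=[]
#1 0xd8→b13/s5 L1-HIT; vc=[]
#2 0xdd→b13/s5 L1-HIT; vc=[]
#3 0xd0→b13/s5 L1-HIT; vc=[]
#4 0x24d→b36/s4 MISS; vc=[]
#5 0xda→b13/s5 L1-HIT; vc=[]
#6 0x386→b56/s0 MISS; vc=[]
#7 0xd6→b13/s5 L1-HIT; vc=[]
#8 0x2db→b45/s5 MISS; vc=[13]
#9 0x39e→b57/s1 MISS; vc=[13]
#10 0xdc→b13/s5 VC-HIT; vc=[45]
#11 0x155→b21/s5 MISS; vc=[45,13]
#12 0xdd→b13/s5 VC-HIT; vc=[45,21]

SEQ = [MISS, L1-HIT, L1-HIT, L1-HIT, MISS, L1-HIT, MISS, L1-HIT, MISS, MISS, VC-HIT, MISS, VC-HIT]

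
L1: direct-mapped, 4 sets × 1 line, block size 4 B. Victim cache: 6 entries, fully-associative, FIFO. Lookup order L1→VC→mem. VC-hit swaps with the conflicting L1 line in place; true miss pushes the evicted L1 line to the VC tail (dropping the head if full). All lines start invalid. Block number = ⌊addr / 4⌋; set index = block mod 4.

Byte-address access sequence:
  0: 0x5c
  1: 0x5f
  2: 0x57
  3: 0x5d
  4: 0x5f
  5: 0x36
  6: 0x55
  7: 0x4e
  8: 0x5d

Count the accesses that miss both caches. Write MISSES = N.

MISSES = 4

0: 0x5c (blk 23, set 3) → MISS  vc=[]
1: 0x5f (blk 23, set 3) → L1-HIT  vc=[]
2: 0x57 (blk 21, set 1) → MISS  vc=[]
3: 0x5d (blk 23, set 3) → L1-HIT  vc=[]
4: 0x5f (blk 23, set 3) → L1-HIT  vc=[]
5: 0x36 (blk 13, set 1) → MISS  vc=[21]
6: 0x55 (blk 21, set 1) → VC-HIT  vc=[13]
7: 0x4e (blk 19, set 3) → MISS  vc=[13, 23]
8: 0x5d (blk 23, set 3) → VC-HIT  vc=[13, 19]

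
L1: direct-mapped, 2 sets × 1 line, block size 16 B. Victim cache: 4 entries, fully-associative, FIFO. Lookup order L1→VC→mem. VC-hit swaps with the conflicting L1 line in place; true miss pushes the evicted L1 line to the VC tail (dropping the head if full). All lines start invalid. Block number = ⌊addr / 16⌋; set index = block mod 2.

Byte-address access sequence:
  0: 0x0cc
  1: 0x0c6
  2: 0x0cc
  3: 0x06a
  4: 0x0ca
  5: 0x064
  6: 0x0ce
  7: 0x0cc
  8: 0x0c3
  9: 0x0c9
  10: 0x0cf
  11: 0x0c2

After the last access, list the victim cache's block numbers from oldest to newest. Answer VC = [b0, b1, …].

VC = [6]

0: 0xcc (blk 12, set 0) → MISS  vc=[]
1: 0xc6 (blk 12, set 0) → L1-HIT  vc=[]
2: 0xcc (blk 12, set 0) → L1-HIT  vc=[]
3: 0x6a (blk 6, set 0) → MISS  vc=[12]
4: 0xca (blk 12, set 0) → VC-HIT  vc=[6]
5: 0x64 (blk 6, set 0) → VC-HIT  vc=[12]
6: 0xce (blk 12, set 0) → VC-HIT  vc=[6]
7: 0xcc (blk 12, set 0) → L1-HIT  vc=[6]
8: 0xc3 (blk 12, set 0) → L1-HIT  vc=[6]
9: 0xc9 (blk 12, set 0) → L1-HIT  vc=[6]
10: 0xcf (blk 12, set 0) → L1-HIT  vc=[6]
11: 0xc2 (blk 12, set 0) → L1-HIT  vc=[6]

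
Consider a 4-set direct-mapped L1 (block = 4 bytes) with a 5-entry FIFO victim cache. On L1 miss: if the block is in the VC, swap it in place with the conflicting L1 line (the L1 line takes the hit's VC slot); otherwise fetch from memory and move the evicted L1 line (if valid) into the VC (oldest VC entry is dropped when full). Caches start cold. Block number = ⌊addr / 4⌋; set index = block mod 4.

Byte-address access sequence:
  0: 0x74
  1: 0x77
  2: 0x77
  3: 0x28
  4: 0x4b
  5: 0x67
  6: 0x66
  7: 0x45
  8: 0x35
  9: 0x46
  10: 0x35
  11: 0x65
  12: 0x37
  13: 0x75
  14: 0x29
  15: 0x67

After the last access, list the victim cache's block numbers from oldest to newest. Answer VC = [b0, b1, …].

  [0] addr=0x74 blk=29 s=1: MISS | VC []
  [1] addr=0x77 blk=29 s=1: L1-HIT | VC []
  [2] addr=0x77 blk=29 s=1: L1-HIT | VC []
  [3] addr=0x28 blk=10 s=2: MISS | VC []
  [4] addr=0x4b blk=18 s=2: MISS | VC [10]
  [5] addr=0x67 blk=25 s=1: MISS | VC [10, 29]
  [6] addr=0x66 blk=25 s=1: L1-HIT | VC [10, 29]
  [7] addr=0x45 blk=17 s=1: MISS | VC [10, 29, 25]
  [8] addr=0x35 blk=13 s=1: MISS | VC [10, 29, 25, 17]
  [9] addr=0x46 blk=17 s=1: VC-HIT | VC [10, 29, 25, 13]
  [10] addr=0x35 blk=13 s=1: VC-HIT | VC [10, 29, 25, 17]
  [11] addr=0x65 blk=25 s=1: VC-HIT | VC [10, 29, 13, 17]
  [12] addr=0x37 blk=13 s=1: VC-HIT | VC [10, 29, 25, 17]
  [13] addr=0x75 blk=29 s=1: VC-HIT | VC [10, 13, 25, 17]
  [14] addr=0x29 blk=10 s=2: VC-HIT | VC [18, 13, 25, 17]
  [15] addr=0x67 blk=25 s=1: VC-HIT | VC [18, 13, 29, 17]

VC = [18, 13, 29, 17]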